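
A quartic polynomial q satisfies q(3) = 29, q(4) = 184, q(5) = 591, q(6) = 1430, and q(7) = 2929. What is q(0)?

-4

Forward differences of the values at n = 3, 4, 5, 6, 7:
  q  : 29  184  591  1430  2929
  Δ  : 155  407  839  1499
  Δ^2: 252  432  660
  Δ^3: 180  228
  Δ^4: 48
The fourth differences are constant, confirming degree 4.
Interpolating (Newton forward form) and evaluating at n = 0 gives q(0) = -4.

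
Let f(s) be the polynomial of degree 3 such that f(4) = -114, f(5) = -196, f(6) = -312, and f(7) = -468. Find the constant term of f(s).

Write f(s) = as^3 + bs^2 + cs + d. Substituting each data point gives a linear system:
  64a + 16b + 4c + d = -114
  125a + 25b + 5c + d = -196
  216a + 36b + 6c + d = -312
  343a + 49b + 7c + d = -468
Solving the system yields a = -1, b = -2, c = -3, d = -6.
So f(s) = -s³ - 2s² - 3s - 6.
The constant term is -6.

-6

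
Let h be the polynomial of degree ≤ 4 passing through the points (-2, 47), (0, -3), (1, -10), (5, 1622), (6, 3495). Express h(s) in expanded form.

h(s) = 3s^4 - s^3 - 4s^2 - 5s - 3

Using the Lagrange interpolation formula with nodes -2, 0, 1, 5, 6:
  L_0(s) = s(s - 1)(s - 5)(s - 6) / 336
  L_1(s) = (s + 2)(s - 1)(s - 5)(s - 6) / -60
  L_2(s) = (s + 2)s(s - 5)(s - 6) / 60
  L_3(s) = (s + 2)s(s - 1)(s - 6) / -140
  L_4(s) = (s + 2)s(s - 1)(s - 5) / 240
Then h(s) = 47·L_0(s) - 3·L_1(s) - 10·L_2(s) + 1622·L_3(s) + 3495·L_4(s).
Expanding and collecting terms gives h(s) = 3s⁴ - s³ - 4s² - 5s - 3.
Check: h(-2) = 47. ✓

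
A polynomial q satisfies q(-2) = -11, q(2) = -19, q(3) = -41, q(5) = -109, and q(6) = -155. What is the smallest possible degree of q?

Divided differences on the nodes -2, 2, 3, 5, 6:
  order 0: -11  -19  -41  -109  -155
  order 1: -2  -22  -34  -46
  order 2: -4  -4  -4
  order 3: 0  0
  order 4: 0
The order-2 divided differences are all -4 (nonzero) and every higher order vanishes, so the data lies on a polynomial of degree exactly 2.

2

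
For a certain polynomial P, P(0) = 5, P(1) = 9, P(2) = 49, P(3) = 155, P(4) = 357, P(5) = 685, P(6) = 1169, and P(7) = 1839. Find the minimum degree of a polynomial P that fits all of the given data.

Forward differences of the values at s = 0, 1, 2, 3, 4, 5, 6, 7:
  P  : 5  9  49  155  357  685  1169  1839
  Δ  : 4  40  106  202  328  484  670
  Δ^2: 36  66  96  126  156  186
  Δ^3: 30  30  30  30  30
  Δ^4: 0  0  0  0
  Δ^5: 0  0  0
  Δ^6: 0  0
  Δ^7: 0
The third differences are constant (30) and nonzero, while all higher differences vanish, so the minimal degree is 3.

3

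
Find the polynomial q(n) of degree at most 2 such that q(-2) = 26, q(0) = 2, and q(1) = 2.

Write q(n) = an^2 + bn + c. Substituting each data point gives a linear system:
  4a - 2b + c = 26
  c = 2
  a + b + c = 2
Solving the system yields a = 4, b = -4, c = 2.
So q(n) = 4n^2 - 4n + 2.
Check: q(0) = 2. ✓

q(n) = 4n^2 - 4n + 2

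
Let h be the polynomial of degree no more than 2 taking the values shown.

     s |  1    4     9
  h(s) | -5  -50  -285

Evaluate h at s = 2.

-12

Write h(s) = as^2 + bs + c. Substituting each data point gives a linear system:
  a + b + c = -5
  16a + 4b + c = -50
  81a + 9b + c = -285
Solving the system yields a = -4, b = 5, c = -6.
So h(s) = -4s² + 5s - 6.
Then h(2) = -12.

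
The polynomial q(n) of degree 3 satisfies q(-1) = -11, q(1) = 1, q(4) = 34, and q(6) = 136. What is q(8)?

358

Using the Lagrange interpolation formula with nodes -1, 1, 4, 6:
  L_0(n) = (n - 1)(n - 4)(n - 6) / -70
  L_1(n) = (n + 1)(n - 4)(n - 6) / 30
  L_2(n) = (n + 1)(n - 1)(n - 6) / -30
  L_3(n) = (n + 1)(n - 1)(n - 4) / 70
Then q(n) = -11·L_0(n) + 1·L_1(n) + 34·L_2(n) + 136·L_3(n).
Expanding and collecting terms gives q(n) = n³ - 3n² + 5n - 2.
Evaluating at n = 8: q(8) = 358.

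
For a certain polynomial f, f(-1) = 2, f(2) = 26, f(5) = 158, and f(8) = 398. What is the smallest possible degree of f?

2

Forward differences of the values at s = -1, 2, 5, 8:
  f  : 2  26  158  398
  Δ  : 24  132  240
  Δ^2: 108  108
  Δ^3: 0
The second differences are constant (108) and nonzero, while all higher differences vanish, so the minimal degree is 2.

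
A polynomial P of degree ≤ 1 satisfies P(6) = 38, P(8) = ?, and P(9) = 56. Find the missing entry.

50

The 2 known points determine the degree-1 polynomial uniquely.
Write P(s) = as + b. Substituting each data point gives a linear system:
  6a + b = 38
  9a + b = 56
Solving the system yields a = 6, b = 2.
So P(s) = 6s + 2.
Then P(8) = 50.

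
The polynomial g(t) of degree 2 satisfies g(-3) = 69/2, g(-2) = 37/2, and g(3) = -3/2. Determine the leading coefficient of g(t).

Write g(t) = at^2 + bt + c. Substituting each data point gives a linear system:
  9a - 3b + c = 69/2
  4a - 2b + c = 37/2
  9a + 3b + c = -3/2
Solving the system yields a = 2, b = -6, c = -3/2.
So g(t) = 2t^2 - 6t - 3/2.
The leading coefficient is 2.

2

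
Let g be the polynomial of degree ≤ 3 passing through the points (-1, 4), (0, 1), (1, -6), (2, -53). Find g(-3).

142

Using the Lagrange interpolation formula with nodes -1, 0, 1, 2:
  L_0(t) = t(t - 1)(t - 2) / -6
  L_1(t) = (t + 1)(t - 1)(t - 2) / 2
  L_2(t) = (t + 1)t(t - 2) / -2
  L_3(t) = (t + 1)t(t - 1) / 6
Then g(t) = 4·L_0(t) + 1·L_1(t) - 6·L_2(t) - 53·L_3(t).
Expanding and collecting terms gives g(t) = -6t³ - 2t² + t + 1.
Evaluating at t = -3: g(-3) = 142.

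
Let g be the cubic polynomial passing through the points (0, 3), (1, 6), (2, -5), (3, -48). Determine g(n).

g(n) = -3n^3 + 2n^2 + 4n + 3

Write g(n) = an^3 + bn^2 + cn + d. Substituting each data point gives a linear system:
  d = 3
  a + b + c + d = 6
  8a + 4b + 2c + d = -5
  27a + 9b + 3c + d = -48
Solving the system yields a = -3, b = 2, c = 4, d = 3.
So g(n) = -3n^3 + 2n^2 + 4n + 3.
Check: g(0) = 3. ✓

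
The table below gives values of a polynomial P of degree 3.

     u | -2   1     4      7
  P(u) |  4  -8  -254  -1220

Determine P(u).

P(u) = -3u^3 - 4u^2 + u - 2

Write P(u) = au^3 + bu^2 + cu + d. Substituting each data point gives a linear system:
  -8a + 4b - 2c + d = 4
  a + b + c + d = -8
  64a + 16b + 4c + d = -254
  343a + 49b + 7c + d = -1220
Solving the system yields a = -3, b = -4, c = 1, d = -2.
So P(u) = -3u^3 - 4u^2 + u - 2.
Check: P(7) = -1220. ✓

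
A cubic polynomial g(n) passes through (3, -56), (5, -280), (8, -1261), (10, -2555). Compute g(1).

Write g(n) = an^3 + bn^2 + cn + d. Substituting each data point gives a linear system:
  27a + 9b + 3c + d = -56
  125a + 25b + 5c + d = -280
  512a + 64b + 8c + d = -1261
  1000a + 100b + 10c + d = -2555
Solving the system yields a = -3, b = 5, c = -5, d = -5.
So g(n) = -3n^3 + 5n^2 - 5n - 5.
Then g(1) = -8.

-8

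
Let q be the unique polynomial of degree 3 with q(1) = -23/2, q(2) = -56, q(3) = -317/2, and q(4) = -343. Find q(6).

Write q(s) = as^3 + bs^2 + cs + d. Substituting each data point gives a linear system:
  a + b + c + d = -23/2
  8a + 4b + 2c + d = -56
  27a + 9b + 3c + d = -317/2
  64a + 16b + 4c + d = -343
Solving the system yields a = -4, b = -5, c = -3/2, d = -1.
So q(s) = -4s³ - 5s² - (3/2)s - 1.
Then q(6) = -1054.

-1054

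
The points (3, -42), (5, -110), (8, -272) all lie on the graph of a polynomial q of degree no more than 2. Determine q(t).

Write q(t) = at^2 + bt + c. Substituting each data point gives a linear system:
  9a + 3b + c = -42
  25a + 5b + c = -110
  64a + 8b + c = -272
Solving the system yields a = -4, b = -2, c = 0.
So q(t) = -4t^2 - 2t.
Check: q(8) = -272. ✓

q(t) = -4t^2 - 2t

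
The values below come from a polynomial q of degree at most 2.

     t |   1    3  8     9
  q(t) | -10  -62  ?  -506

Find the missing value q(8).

The 3 known points determine the degree-2 polynomial uniquely.
Write q(t) = at^2 + bt + c. Substituting each data point gives a linear system:
  a + b + c = -10
  9a + 3b + c = -62
  81a + 9b + c = -506
Solving the system yields a = -6, b = -2, c = -2.
So q(t) = -6t^2 - 2t - 2.
Then q(8) = -402.

-402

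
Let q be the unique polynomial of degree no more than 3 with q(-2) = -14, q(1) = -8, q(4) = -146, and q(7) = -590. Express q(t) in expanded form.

Write q(t) = at^3 + bt^2 + ct + d. Substituting each data point gives a linear system:
  -8a + 4b - 2c + d = -14
  a + b + c + d = -8
  64a + 16b + 4c + d = -146
  343a + 49b + 7c + d = -590
Solving the system yields a = -1, b = -5, c = 0, d = -2.
So q(t) = -t³ - 5t² - 2.
Check: q(1) = -8. ✓

q(t) = -t^3 - 5t^2 - 2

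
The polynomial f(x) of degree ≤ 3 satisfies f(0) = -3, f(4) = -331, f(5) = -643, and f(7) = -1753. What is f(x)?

Write f(x) = ax^3 + bx^2 + cx + d. Substituting each data point gives a linear system:
  d = -3
  64a + 16b + 4c + d = -331
  125a + 25b + 5c + d = -643
  343a + 49b + 7c + d = -1753
Solving the system yields a = -5, b = -1, c = 2, d = -3.
So f(x) = -5x³ - x² + 2x - 3.
Check: f(0) = -3. ✓

f(x) = -5x^3 - x^2 + 2x - 3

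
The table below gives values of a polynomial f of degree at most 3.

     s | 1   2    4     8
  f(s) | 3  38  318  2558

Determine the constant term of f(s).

-2

Write f(s) = as^3 + bs^2 + cs + d. Substituting each data point gives a linear system:
  a + b + c + d = 3
  8a + 4b + 2c + d = 38
  64a + 16b + 4c + d = 318
  512a + 64b + 8c + d = 2558
Solving the system yields a = 5, b = 0, c = 0, d = -2.
So f(s) = 5s^3 - 2.
The constant term is -2.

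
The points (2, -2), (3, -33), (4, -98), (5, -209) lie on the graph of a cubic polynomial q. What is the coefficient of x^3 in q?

Write q(x) = ax^3 + bx^2 + cx + d. Substituting each data point gives a linear system:
  8a + 4b + 2c + d = -2
  27a + 9b + 3c + d = -33
  64a + 16b + 4c + d = -98
  125a + 25b + 5c + d = -209
Solving the system yields a = -2, b = 1, c = 2, d = 6.
So q(x) = -2x^3 + x^2 + 2x + 6.
The leading coefficient is -2.

-2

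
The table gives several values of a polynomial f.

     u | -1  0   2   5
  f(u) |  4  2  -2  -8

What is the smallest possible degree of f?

Divided differences on the nodes -1, 0, 2, 5:
  order 0: 4  2  -2  -8
  order 1: -2  -2  -2
  order 2: 0  0
  order 3: 0
The order-1 divided differences are all -2 (nonzero) and every higher order vanishes, so the data lies on a polynomial of degree exactly 1.

1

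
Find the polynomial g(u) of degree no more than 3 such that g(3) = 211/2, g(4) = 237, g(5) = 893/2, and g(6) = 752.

Write g(u) = au^3 + bu^2 + cu + d. Substituting each data point gives a linear system:
  27a + 9b + 3c + d = 211/2
  64a + 16b + 4c + d = 237
  125a + 25b + 5c + d = 893/2
  216a + 36b + 6c + d = 752
Solving the system yields a = 3, b = 3, c = -1/2, d = -1.
So g(u) = 3u³ + 3u² - (1/2)u - 1.
Check: g(5) = 893/2. ✓

g(u) = 3u^3 + 3u^2 - (1/2)u - 1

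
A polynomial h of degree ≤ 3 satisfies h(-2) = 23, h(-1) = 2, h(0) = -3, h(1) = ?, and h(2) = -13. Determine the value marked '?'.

-4

On equispaced nodes a degree-3 polynomial has vanishing fourth forward difference, so
  h(-2) - 4·h(-1) + 6·h(0) - 4·h(1) + h(2) = 0.
Substituting the known values and solving for h(1):
  -4·h(1) = 16
  h(1) = -4.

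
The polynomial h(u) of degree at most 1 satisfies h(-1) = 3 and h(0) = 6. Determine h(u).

Using the Lagrange interpolation formula with nodes -1, 0:
  L_0(u) = u / -1
  L_1(u) = (u + 1) / 1
Then h(u) = 3·L_0(u) + 6·L_1(u).
Expanding and collecting terms gives h(u) = 3u + 6.
Check: h(0) = 6. ✓

h(u) = 3u + 6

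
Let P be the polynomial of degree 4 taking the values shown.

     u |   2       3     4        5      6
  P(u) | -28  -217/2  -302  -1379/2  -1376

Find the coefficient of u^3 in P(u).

Write P(u) = au^4 + bu^3 + cu^2 + du + e. Substituting each data point gives a linear system:
  16a + 8b + 4c + 2d + e = -28
  81a + 27b + 9c + 3d + e = -217/2
  256a + 64b + 16c + 4d + e = -302
  625a + 125b + 25c + 5d + e = -1379/2
  1296a + 216b + 36c + 6d + e = -1376
Solving the system yields a = -1, b = 1/2, c = -6, d = 5, e = -2.
So P(u) = -u⁴ + (1/2)u³ - 6u² + 5u - 2.
The coefficient of u^3 is 1/2.

1/2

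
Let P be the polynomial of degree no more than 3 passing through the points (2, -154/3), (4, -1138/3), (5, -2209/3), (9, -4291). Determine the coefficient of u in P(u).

Write P(u) = au^3 + bu^2 + cu + d. Substituting each data point gives a linear system:
  8a + 4b + 2c + d = -154/3
  64a + 16b + 4c + d = -1138/3
  125a + 25b + 5c + d = -2209/3
  729a + 81b + 9c + d = -4291
Solving the system yields a = -6, b = 5/3, c = -6, d = 2.
So P(u) = -6u^3 + (5/3)u^2 - 6u + 2.
The coefficient of u is -6.

-6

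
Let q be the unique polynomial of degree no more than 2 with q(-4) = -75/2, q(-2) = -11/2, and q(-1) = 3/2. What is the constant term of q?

5/2

Write q(t) = at^2 + bt + c. Substituting each data point gives a linear system:
  16a - 4b + c = -75/2
  4a - 2b + c = -11/2
  a - b + c = 3/2
Solving the system yields a = -3, b = -2, c = 5/2.
So q(t) = -3t^2 - 2t + 5/2.
The constant term is 5/2.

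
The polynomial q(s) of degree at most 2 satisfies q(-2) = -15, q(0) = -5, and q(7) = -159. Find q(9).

-257

Write q(s) = as^2 + bs + c. Substituting each data point gives a linear system:
  4a - 2b + c = -15
  c = -5
  49a + 7b + c = -159
Solving the system yields a = -3, b = -1, c = -5.
So q(s) = -3s² - s - 5.
Then q(9) = -257.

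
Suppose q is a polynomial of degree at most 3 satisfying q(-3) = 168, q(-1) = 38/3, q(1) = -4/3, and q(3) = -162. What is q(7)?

-6226/3

Using the Lagrange interpolation formula with nodes -3, -1, 1, 3:
  L_0(s) = (s + 1)(s - 1)(s - 3) / -48
  L_1(s) = (s + 3)(s - 1)(s - 3) / 16
  L_2(s) = (s + 3)(s + 1)(s - 3) / -16
  L_3(s) = (s + 3)(s + 1)(s - 1) / 48
Then q(s) = 168·L_0(s) + 38/3·L_1(s) - 4/3·L_2(s) - 162·L_3(s).
Expanding and collecting terms gives q(s) = -6s³ - (1/3)s² - s + 6.
Evaluating at s = 7: q(7) = -6226/3.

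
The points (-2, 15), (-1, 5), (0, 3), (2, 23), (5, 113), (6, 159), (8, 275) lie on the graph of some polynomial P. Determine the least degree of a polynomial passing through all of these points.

Divided differences on the nodes -2, -1, 0, 2, 5, 6, 8:
  order 0: 15  5  3  23  113  159  275
  order 1: -10  -2  10  30  46  58
  order 2: 4  4  4  4  4
  order 3: 0  0  0  0
  order 4: 0  0  0
  order 5: 0  0
  order 6: 0
The order-2 divided differences are all 4 (nonzero) and every higher order vanishes, so the data lies on a polynomial of degree exactly 2.

2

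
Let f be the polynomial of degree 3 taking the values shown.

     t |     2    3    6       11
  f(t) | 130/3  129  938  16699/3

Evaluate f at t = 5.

1657/3

Write f(t) = at^3 + bt^2 + ct + d. Substituting each data point gives a linear system:
  8a + 4b + 2c + d = 130/3
  27a + 9b + 3c + d = 129
  216a + 36b + 6c + d = 938
  1331a + 121b + 11c + d = 16699/3
Solving the system yields a = 4, b = 2, c = -1/3, d = 4.
So f(t) = 4t^3 + 2t^2 - (1/3)t + 4.
Then f(5) = 1657/3.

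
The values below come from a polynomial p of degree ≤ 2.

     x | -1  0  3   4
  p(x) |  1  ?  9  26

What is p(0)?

The 3 known points determine the degree-2 polynomial uniquely.
Write p(x) = ax^2 + bx + c. Substituting each data point gives a linear system:
  a - b + c = 1
  9a + 3b + c = 9
  16a + 4b + c = 26
Solving the system yields a = 3, b = -4, c = -6.
So p(x) = 3x^2 - 4x - 6.
Then p(0) = -6.

-6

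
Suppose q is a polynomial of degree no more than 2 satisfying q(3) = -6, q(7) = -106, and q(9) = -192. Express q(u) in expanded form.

Write q(u) = au^2 + bu + c. Substituting each data point gives a linear system:
  9a + 3b + c = -6
  49a + 7b + c = -106
  81a + 9b + c = -192
Solving the system yields a = -3, b = 5, c = 6.
So q(u) = -3u² + 5u + 6.
Check: q(3) = -6. ✓

q(u) = -3u^2 + 5u + 6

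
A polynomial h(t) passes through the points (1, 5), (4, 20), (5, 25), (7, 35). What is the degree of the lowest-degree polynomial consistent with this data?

Divided differences on the nodes 1, 4, 5, 7:
  order 0: 5  20  25  35
  order 1: 5  5  5
  order 2: 0  0
  order 3: 0
The order-1 divided differences are all 5 (nonzero) and every higher order vanishes, so the data lies on a polynomial of degree exactly 1.

1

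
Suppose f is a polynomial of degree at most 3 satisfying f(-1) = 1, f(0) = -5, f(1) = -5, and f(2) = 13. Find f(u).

Write f(u) = au^3 + bu^2 + cu + d. Substituting each data point gives a linear system:
  -a + b - c + d = 1
  d = -5
  a + b + c + d = -5
  8a + 4b + 2c + d = 13
Solving the system yields a = 2, b = 3, c = -5, d = -5.
So f(u) = 2u^3 + 3u^2 - 5u - 5.
Check: f(2) = 13. ✓

f(u) = 2u^3 + 3u^2 - 5u - 5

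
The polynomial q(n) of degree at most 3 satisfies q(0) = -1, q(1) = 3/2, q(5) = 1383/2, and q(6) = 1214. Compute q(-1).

-15/2

Write q(n) = an^3 + bn^2 + cn + d. Substituting each data point gives a linear system:
  d = -1
  a + b + c + d = 3/2
  125a + 25b + 5c + d = 1383/2
  216a + 36b + 6c + d = 1214
Solving the system yields a = 6, b = -2, c = -3/2, d = -1.
So q(n) = 6n^3 - 2n^2 - (3/2)n - 1.
Then q(-1) = -15/2.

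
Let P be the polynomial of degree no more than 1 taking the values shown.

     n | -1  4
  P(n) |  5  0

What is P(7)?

-3

Using the Lagrange interpolation formula with nodes -1, 4:
  L_0(n) = (n - 4) / -5
  L_1(n) = (n + 1) / 5
Then P(n) = 5·L_0(n) + 0·L_1(n).
Expanding and collecting terms gives P(n) = -n + 4.
Evaluating at n = 7: P(7) = -3.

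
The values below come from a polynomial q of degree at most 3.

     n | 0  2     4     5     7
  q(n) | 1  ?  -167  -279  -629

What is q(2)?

The 4 known points determine the degree-3 polynomial uniquely.
Write q(n) = an^3 + bn^2 + cn + d. Substituting each data point gives a linear system:
  d = 1
  64a + 16b + 4c + d = -167
  125a + 25b + 5c + d = -279
  343a + 49b + 7c + d = -629
Solving the system yields a = -1, b = -5, c = -6, d = 1.
So q(n) = -n³ - 5n² - 6n + 1.
Then q(2) = -39.

-39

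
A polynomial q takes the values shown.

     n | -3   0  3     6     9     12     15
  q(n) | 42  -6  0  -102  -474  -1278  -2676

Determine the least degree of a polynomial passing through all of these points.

3

Forward differences of the values at n = -3, 0, 3, 6, 9, 12, 15:
  q  : 42  -6  0  -102  -474  -1278  -2676
  Δ  : -48  6  -102  -372  -804  -1398
  Δ^2: 54  -108  -270  -432  -594
  Δ^3: -162  -162  -162  -162
  Δ^4: 0  0  0
  Δ^5: 0  0
  Δ^6: 0
The third differences are constant (-162) and nonzero, while all higher differences vanish, so the minimal degree is 3.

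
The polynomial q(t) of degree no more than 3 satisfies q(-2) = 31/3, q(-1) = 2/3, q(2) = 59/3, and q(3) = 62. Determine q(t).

q(t) = t^3 + 5t^2 - (5/3)t - 5

Using the Lagrange interpolation formula with nodes -2, -1, 2, 3:
  L_0(t) = (t + 1)(t - 2)(t - 3) / -20
  L_1(t) = (t + 2)(t - 2)(t - 3) / 12
  L_2(t) = (t + 2)(t + 1)(t - 3) / -12
  L_3(t) = (t + 2)(t + 1)(t - 2) / 20
Then q(t) = 31/3·L_0(t) + 2/3·L_1(t) + 59/3·L_2(t) + 62·L_3(t).
Expanding and collecting terms gives q(t) = t^3 + 5t^2 - (5/3)t - 5.
Check: q(-2) = 31/3. ✓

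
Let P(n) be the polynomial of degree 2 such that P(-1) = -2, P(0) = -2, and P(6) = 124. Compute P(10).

328

Write P(n) = an^2 + bn + c. Substituting each data point gives a linear system:
  a - b + c = -2
  c = -2
  36a + 6b + c = 124
Solving the system yields a = 3, b = 3, c = -2.
So P(n) = 3n^2 + 3n - 2.
Then P(10) = 328.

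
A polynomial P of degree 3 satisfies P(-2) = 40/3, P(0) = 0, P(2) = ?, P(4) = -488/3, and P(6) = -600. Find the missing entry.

The 4 known points determine the degree-3 polynomial uniquely.
Write P(s) = as^3 + bs^2 + cs + d. Substituting each data point gives a linear system:
  -8a + 4b - 2c + d = 40/3
  d = 0
  64a + 16b + 4c + d = -488/3
  216a + 36b + 6c + d = -600
Solving the system yields a = -3, b = 1/3, c = 6, d = 0.
So P(s) = -3s³ + (1/3)s² + 6s.
Then P(2) = -32/3.

-32/3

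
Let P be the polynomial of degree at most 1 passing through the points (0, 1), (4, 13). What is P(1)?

Using the Lagrange interpolation formula with nodes 0, 4:
  L_0(t) = (t - 4) / -4
  L_1(t) = t / 4
Then P(t) = 1·L_0(t) + 13·L_1(t).
Expanding and collecting terms gives P(t) = 3t + 1.
Evaluating at t = 1: P(1) = 4.

4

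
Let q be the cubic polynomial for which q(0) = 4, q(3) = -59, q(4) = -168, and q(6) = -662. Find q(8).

Using the Lagrange interpolation formula with nodes 0, 3, 4, 6:
  L_0(u) = (u - 3)(u - 4)(u - 6) / -72
  L_1(u) = u(u - 4)(u - 6) / 9
  L_2(u) = u(u - 3)(u - 6) / -8
  L_3(u) = u(u - 3)(u - 4) / 36
Then q(u) = 4·L_0(u) - 59·L_1(u) - 168·L_2(u) - 662·L_3(u).
Expanding and collecting terms gives q(u) = -4u^3 + 6u^2 - 3u + 4.
Evaluating at u = 8: q(8) = -1684.

-1684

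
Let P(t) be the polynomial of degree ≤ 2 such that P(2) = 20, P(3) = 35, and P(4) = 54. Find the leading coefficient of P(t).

Write P(t) = at^2 + bt + c. Substituting each data point gives a linear system:
  4a + 2b + c = 20
  9a + 3b + c = 35
  16a + 4b + c = 54
Solving the system yields a = 2, b = 5, c = 2.
So P(t) = 2t² + 5t + 2.
The leading coefficient is 2.

2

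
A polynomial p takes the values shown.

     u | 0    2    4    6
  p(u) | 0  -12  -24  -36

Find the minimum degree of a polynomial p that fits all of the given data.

Forward differences of the values at u = 0, 2, 4, 6:
  p  : 0  -12  -24  -36
  Δ  : -12  -12  -12
  Δ^2: 0  0
  Δ^3: 0
The first differences are constant (-12) and nonzero, while all higher differences vanish, so the minimal degree is 1.

1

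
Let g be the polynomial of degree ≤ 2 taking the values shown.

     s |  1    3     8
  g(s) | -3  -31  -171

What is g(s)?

g(s) = -2s^2 - 6s + 5

Using the Lagrange interpolation formula with nodes 1, 3, 8:
  L_0(s) = (s - 3)(s - 8) / 14
  L_1(s) = (s - 1)(s - 8) / -10
  L_2(s) = (s - 1)(s - 3) / 35
Then g(s) = -3·L_0(s) - 31·L_1(s) - 171·L_2(s).
Expanding and collecting terms gives g(s) = -2s^2 - 6s + 5.
Check: g(3) = -31. ✓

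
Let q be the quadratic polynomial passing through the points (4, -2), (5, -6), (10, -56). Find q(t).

Using the Lagrange interpolation formula with nodes 4, 5, 10:
  L_0(t) = (t - 5)(t - 10) / 6
  L_1(t) = (t - 4)(t - 10) / -5
  L_2(t) = (t - 4)(t - 5) / 30
Then q(t) = -2·L_0(t) - 6·L_1(t) - 56·L_2(t).
Expanding and collecting terms gives q(t) = -t^2 + 5t - 6.
Check: q(10) = -56. ✓

q(t) = -t^2 + 5t - 6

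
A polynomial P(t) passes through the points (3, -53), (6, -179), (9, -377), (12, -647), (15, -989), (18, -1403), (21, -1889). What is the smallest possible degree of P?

Forward differences of the values at t = 3, 6, 9, 12, 15, 18, 21:
  P  : -53  -179  -377  -647  -989  -1403  -1889
  Δ  : -126  -198  -270  -342  -414  -486
  Δ^2: -72  -72  -72  -72  -72
  Δ^3: 0  0  0  0
  Δ^4: 0  0  0
  Δ^5: 0  0
  Δ^6: 0
The second differences are constant (-72) and nonzero, while all higher differences vanish, so the minimal degree is 2.

2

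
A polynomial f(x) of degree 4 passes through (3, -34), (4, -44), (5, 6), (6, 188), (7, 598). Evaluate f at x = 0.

-4

Write f(x) = ax^4 + bx^3 + cx^2 + dx + e. Substituting each data point gives a linear system:
  81a + 27b + 9c + 3d + e = -34
  256a + 64b + 16c + 4d + e = -44
  625a + 125b + 25c + 5d + e = 6
  1296a + 216b + 36c + 6d + e = 188
  2401a + 343b + 49c + 7d + e = 598
Solving the system yields a = 1, b = -6, c = 5, d = 2, e = -4.
So f(x) = x⁴ - 6x³ + 5x² + 2x - 4.
Then f(0) = -4.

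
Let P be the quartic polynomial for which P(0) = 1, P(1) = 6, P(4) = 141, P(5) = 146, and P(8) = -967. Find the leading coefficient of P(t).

-1

Write P(t) = at^4 + bt^3 + ct^2 + dt + e. Substituting each data point gives a linear system:
  e = 1
  a + b + c + d + e = 6
  256a + 64b + 16c + 4d + e = 141
  625a + 125b + 25c + 5d + e = 146
  4096a + 512b + 64c + 8d + e = -967
Solving the system yields a = -1, b = 6, c = 1, d = -1, e = 1.
So P(t) = -t^4 + 6t^3 + t^2 - t + 1.
The leading coefficient is -1.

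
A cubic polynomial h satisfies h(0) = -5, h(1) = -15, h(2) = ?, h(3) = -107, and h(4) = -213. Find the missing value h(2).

On equispaced nodes a degree-3 polynomial has vanishing fourth forward difference, so
  h(0) - 4·h(1) + 6·h(2) - 4·h(3) + h(4) = 0.
Substituting the known values and solving for h(2):
  6·h(2) = -270
  h(2) = -45.

-45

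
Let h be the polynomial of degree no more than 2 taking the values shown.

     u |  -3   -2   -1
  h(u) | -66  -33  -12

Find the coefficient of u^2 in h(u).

-6

Write h(u) = au^2 + bu + c. Substituting each data point gives a linear system:
  9a - 3b + c = -66
  4a - 2b + c = -33
  a - b + c = -12
Solving the system yields a = -6, b = 3, c = -3.
So h(u) = -6u² + 3u - 3.
The leading coefficient is -6.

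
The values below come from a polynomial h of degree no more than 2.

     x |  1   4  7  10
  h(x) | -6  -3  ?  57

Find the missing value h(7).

On equispaced nodes a degree-2 polynomial has vanishing third forward difference, so
  - h(1) + 3·h(4) - 3·h(7) + h(10) = 0.
Substituting the known values and solving for h(7):
  -3·h(7) = -54
  h(7) = 18.

18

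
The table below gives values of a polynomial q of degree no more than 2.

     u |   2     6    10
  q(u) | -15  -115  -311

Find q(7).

-155

Using the Lagrange interpolation formula with nodes 2, 6, 10:
  L_0(u) = (u - 6)(u - 10) / 32
  L_1(u) = (u - 2)(u - 10) / -16
  L_2(u) = (u - 2)(u - 6) / 32
Then q(u) = -15·L_0(u) - 115·L_1(u) - 311·L_2(u).
Expanding and collecting terms gives q(u) = -3u² - u - 1.
Evaluating at u = 7: q(7) = -155.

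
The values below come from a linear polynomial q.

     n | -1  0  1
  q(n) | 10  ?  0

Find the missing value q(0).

5

On equispaced nodes a degree-1 polynomial has vanishing second forward difference, so
  q(-1) - 2·q(0) + q(1) = 0.
Substituting the known values and solving for q(0):
  -2·q(0) = -10
  q(0) = 5.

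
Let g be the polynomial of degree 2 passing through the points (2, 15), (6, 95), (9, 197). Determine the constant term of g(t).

-1

Write g(t) = at^2 + bt + c. Substituting each data point gives a linear system:
  4a + 2b + c = 15
  36a + 6b + c = 95
  81a + 9b + c = 197
Solving the system yields a = 2, b = 4, c = -1.
So g(t) = 2t² + 4t - 1.
The constant term is -1.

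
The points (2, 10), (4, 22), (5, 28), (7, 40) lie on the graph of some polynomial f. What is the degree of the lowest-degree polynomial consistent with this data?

Divided differences on the nodes 2, 4, 5, 7:
  order 0: 10  22  28  40
  order 1: 6  6  6
  order 2: 0  0
  order 3: 0
The order-1 divided differences are all 6 (nonzero) and every higher order vanishes, so the data lies on a polynomial of degree exactly 1.

1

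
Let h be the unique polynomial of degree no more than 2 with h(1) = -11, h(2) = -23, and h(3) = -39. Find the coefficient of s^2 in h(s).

Write h(s) = as^2 + bs + c. Substituting each data point gives a linear system:
  a + b + c = -11
  4a + 2b + c = -23
  9a + 3b + c = -39
Solving the system yields a = -2, b = -6, c = -3.
So h(s) = -2s² - 6s - 3.
The leading coefficient is -2.

-2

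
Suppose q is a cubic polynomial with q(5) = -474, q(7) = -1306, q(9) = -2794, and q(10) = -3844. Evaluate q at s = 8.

-1956

Using the Lagrange interpolation formula with nodes 5, 7, 9, 10:
  L_0(s) = (s - 7)(s - 9)(s - 10) / -40
  L_1(s) = (s - 5)(s - 9)(s - 10) / 12
  L_2(s) = (s - 5)(s - 7)(s - 10) / -8
  L_3(s) = (s - 5)(s - 7)(s - 9) / 15
Then q(s) = -474·L_0(s) - 1306·L_1(s) - 2794·L_2(s) - 3844·L_3(s).
Expanding and collecting terms gives q(s) = -4s^3 + 2s^2 - 4s - 4.
Evaluating at s = 8: q(8) = -1956.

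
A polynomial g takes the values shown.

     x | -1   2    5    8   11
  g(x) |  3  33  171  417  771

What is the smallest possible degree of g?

Forward differences of the values at x = -1, 2, 5, 8, 11:
  g  : 3  33  171  417  771
  Δ  : 30  138  246  354
  Δ^2: 108  108  108
  Δ^3: 0  0
  Δ^4: 0
The second differences are constant (108) and nonzero, while all higher differences vanish, so the minimal degree is 2.

2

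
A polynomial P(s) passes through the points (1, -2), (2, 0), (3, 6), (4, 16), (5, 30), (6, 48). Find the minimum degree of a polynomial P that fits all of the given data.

Forward differences of the values at s = 1, 2, 3, 4, 5, 6:
  P  : -2  0  6  16  30  48
  Δ  : 2  6  10  14  18
  Δ^2: 4  4  4  4
  Δ^3: 0  0  0
  Δ^4: 0  0
  Δ^5: 0
The second differences are constant (4) and nonzero, while all higher differences vanish, so the minimal degree is 2.

2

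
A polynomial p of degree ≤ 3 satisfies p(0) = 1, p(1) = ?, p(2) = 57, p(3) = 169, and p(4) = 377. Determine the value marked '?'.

On equispaced nodes a degree-3 polynomial has vanishing fourth forward difference, so
  p(0) - 4·p(1) + 6·p(2) - 4·p(3) + p(4) = 0.
Substituting the known values and solving for p(1):
  -4·p(1) = -44
  p(1) = 11.

11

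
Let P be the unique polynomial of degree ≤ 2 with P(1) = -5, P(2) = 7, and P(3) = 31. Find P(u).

P(u) = 6u^2 - 6u - 5

Using the Lagrange interpolation formula with nodes 1, 2, 3:
  L_0(u) = (u - 2)(u - 3) / 2
  L_1(u) = (u - 1)(u - 3) / -1
  L_2(u) = (u - 1)(u - 2) / 2
Then P(u) = -5·L_0(u) + 7·L_1(u) + 31·L_2(u).
Expanding and collecting terms gives P(u) = 6u^2 - 6u - 5.
Check: P(3) = 31. ✓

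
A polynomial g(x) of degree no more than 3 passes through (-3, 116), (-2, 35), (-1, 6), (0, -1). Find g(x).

Using the Lagrange interpolation formula with nodes -3, -2, -1, 0:
  L_0(x) = (x + 2)(x + 1)x / -6
  L_1(x) = (x + 3)(x + 1)x / 2
  L_2(x) = (x + 3)(x + 2)x / -2
  L_3(x) = (x + 3)(x + 2)(x + 1) / 6
Then g(x) = 116·L_0(x) + 35·L_1(x) + 6·L_2(x) - 1·L_3(x).
Expanding and collecting terms gives g(x) = -5x³ - 4x² - 6x - 1.
Check: g(-3) = 116. ✓

g(x) = -5x^3 - 4x^2 - 6x - 1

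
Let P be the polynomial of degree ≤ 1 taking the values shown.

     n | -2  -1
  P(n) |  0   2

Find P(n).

Write P(n) = an + b. Substituting each data point gives a linear system:
  -2a + b = 0
  -a + b = 2
Solving the system yields a = 2, b = 4.
So P(n) = 2n + 4.
Check: P(-1) = 2. ✓

P(n) = 2n + 4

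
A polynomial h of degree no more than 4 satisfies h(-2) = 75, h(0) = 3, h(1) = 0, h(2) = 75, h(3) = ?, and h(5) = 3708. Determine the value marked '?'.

The 5 known points determine the degree-4 polynomial uniquely.
Write h(n) = an^4 + bn^3 + cn^2 + dn + e. Substituting each data point gives a linear system:
  16a - 8b + 4c - 2d + e = 75
  e = 3
  a + b + c + d + e = 0
  16a + 8b + 4c + 2d + e = 75
  625a + 125b + 25c + 5d + e = 3708
Solving the system yields a = 6, b = 1, c = -6, d = -4, e = 3.
So h(n) = 6n⁴ + n³ - 6n² - 4n + 3.
Then h(3) = 450.

450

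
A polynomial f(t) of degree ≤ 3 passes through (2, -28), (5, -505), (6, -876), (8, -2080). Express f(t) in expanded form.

f(t) = -4t^3 - t^2 + 4t

Write f(t) = at^3 + bt^2 + ct + d. Substituting each data point gives a linear system:
  8a + 4b + 2c + d = -28
  125a + 25b + 5c + d = -505
  216a + 36b + 6c + d = -876
  512a + 64b + 8c + d = -2080
Solving the system yields a = -4, b = -1, c = 4, d = 0.
So f(t) = -4t³ - t² + 4t.
Check: f(8) = -2080. ✓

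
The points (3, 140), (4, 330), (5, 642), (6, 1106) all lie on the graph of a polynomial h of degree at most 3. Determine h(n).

Write h(n) = an^3 + bn^2 + cn + d. Substituting each data point gives a linear system:
  27a + 9b + 3c + d = 140
  64a + 16b + 4c + d = 330
  125a + 25b + 5c + d = 642
  216a + 36b + 6c + d = 1106
Solving the system yields a = 5, b = 1, c = -2, d = 2.
So h(n) = 5n^3 + n^2 - 2n + 2.
Check: h(4) = 330. ✓

h(n) = 5n^3 + n^2 - 2n + 2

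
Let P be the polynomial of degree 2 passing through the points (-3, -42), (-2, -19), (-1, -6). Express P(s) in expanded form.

Write P(s) = as^2 + bs + c. Substituting each data point gives a linear system:
  9a - 3b + c = -42
  4a - 2b + c = -19
  a - b + c = -6
Solving the system yields a = -5, b = -2, c = -3.
So P(s) = -5s² - 2s - 3.
Check: P(-2) = -19. ✓

P(s) = -5s^2 - 2s - 3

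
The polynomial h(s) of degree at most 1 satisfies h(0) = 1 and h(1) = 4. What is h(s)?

Using the Lagrange interpolation formula with nodes 0, 1:
  L_0(s) = (s - 1) / -1
  L_1(s) = s / 1
Then h(s) = 1·L_0(s) + 4·L_1(s).
Expanding and collecting terms gives h(s) = 3s + 1.
Check: h(1) = 4. ✓

h(s) = 3s + 1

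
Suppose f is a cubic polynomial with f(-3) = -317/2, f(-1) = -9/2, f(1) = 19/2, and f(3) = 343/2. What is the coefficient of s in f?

Write f(s) = as^3 + bs^2 + cs + d. Substituting each data point gives a linear system:
  -27a + 9b - 3c + d = -317/2
  -a + b - c + d = -9/2
  a + b + c + d = 19/2
  27a + 9b + 3c + d = 343/2
Solving the system yields a = 6, b = 1/2, c = 1, d = 2.
So f(s) = 6s^3 + (1/2)s^2 + s + 2.
The coefficient of s is 1.

1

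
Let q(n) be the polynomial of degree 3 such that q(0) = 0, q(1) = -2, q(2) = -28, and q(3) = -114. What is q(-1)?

Write q(n) = an^3 + bn^2 + cn + d. Substituting each data point gives a linear system:
  d = 0
  a + b + c + d = -2
  8a + 4b + 2c + d = -28
  27a + 9b + 3c + d = -114
Solving the system yields a = -6, b = 6, c = -2, d = 0.
So q(n) = -6n^3 + 6n^2 - 2n.
Then q(-1) = 14.

14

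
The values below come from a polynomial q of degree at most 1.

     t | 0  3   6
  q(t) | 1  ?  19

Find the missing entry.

On equispaced nodes a degree-1 polynomial has vanishing second forward difference, so
  q(0) - 2·q(3) + q(6) = 0.
Substituting the known values and solving for q(3):
  -2·q(3) = -20
  q(3) = 10.

10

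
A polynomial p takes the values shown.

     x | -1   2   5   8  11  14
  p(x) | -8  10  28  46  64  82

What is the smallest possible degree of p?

1

Forward differences of the values at x = -1, 2, 5, 8, 11, 14:
  p  : -8  10  28  46  64  82
  Δ  : 18  18  18  18  18
  Δ^2: 0  0  0  0
  Δ^3: 0  0  0
  Δ^4: 0  0
  Δ^5: 0
The first differences are constant (18) and nonzero, while all higher differences vanish, so the minimal degree is 1.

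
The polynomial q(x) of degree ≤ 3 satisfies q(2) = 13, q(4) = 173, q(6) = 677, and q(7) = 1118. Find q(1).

2

Using the Lagrange interpolation formula with nodes 2, 4, 6, 7:
  L_0(x) = (x - 4)(x - 6)(x - 7) / -40
  L_1(x) = (x - 2)(x - 6)(x - 7) / 12
  L_2(x) = (x - 2)(x - 4)(x - 7) / -8
  L_3(x) = (x - 2)(x - 4)(x - 6) / 15
Then q(x) = 13·L_0(x) + 173·L_1(x) + 677·L_2(x) + 1118·L_3(x).
Expanding and collecting terms gives q(x) = 4x³ - 5x² - 2x + 5.
Evaluating at x = 1: q(1) = 2.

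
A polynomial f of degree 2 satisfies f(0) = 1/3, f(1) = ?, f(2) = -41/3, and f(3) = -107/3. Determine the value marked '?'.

-5/3

On equispaced nodes a degree-2 polynomial has vanishing third forward difference, so
  - f(0) + 3·f(1) - 3·f(2) + f(3) = 0.
Substituting the known values and solving for f(1):
  3·f(1) = -5
  f(1) = -5/3.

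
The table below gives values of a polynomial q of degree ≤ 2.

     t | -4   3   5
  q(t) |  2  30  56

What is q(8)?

Write q(t) = at^2 + bt + c. Substituting each data point gives a linear system:
  16a - 4b + c = 2
  9a + 3b + c = 30
  25a + 5b + c = 56
Solving the system yields a = 1, b = 5, c = 6.
So q(t) = t² + 5t + 6.
Then q(8) = 110.

110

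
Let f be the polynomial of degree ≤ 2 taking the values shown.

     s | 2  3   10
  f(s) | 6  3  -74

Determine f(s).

f(s) = -s^2 + 2s + 6

Using the Lagrange interpolation formula with nodes 2, 3, 10:
  L_0(s) = (s - 3)(s - 10) / 8
  L_1(s) = (s - 2)(s - 10) / -7
  L_2(s) = (s - 2)(s - 3) / 56
Then f(s) = 6·L_0(s) + 3·L_1(s) - 74·L_2(s).
Expanding and collecting terms gives f(s) = -s² + 2s + 6.
Check: f(2) = 6. ✓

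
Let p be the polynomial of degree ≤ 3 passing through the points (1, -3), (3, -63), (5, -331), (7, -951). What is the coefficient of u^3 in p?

-3

Write p(u) = au^3 + bu^2 + cu + d. Substituting each data point gives a linear system:
  a + b + c + d = -3
  27a + 9b + 3c + d = -63
  125a + 25b + 5c + d = -331
  343a + 49b + 7c + d = -951
Solving the system yields a = -3, b = 1, c = 5, d = -6.
So p(u) = -3u^3 + u^2 + 5u - 6.
The leading coefficient is -3.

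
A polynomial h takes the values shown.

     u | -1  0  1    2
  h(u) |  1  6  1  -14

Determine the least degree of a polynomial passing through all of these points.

2

Forward differences of the values at u = -1, 0, 1, 2:
  h  : 1  6  1  -14
  Δ  : 5  -5  -15
  Δ^2: -10  -10
  Δ^3: 0
The second differences are constant (-10) and nonzero, while all higher differences vanish, so the minimal degree is 2.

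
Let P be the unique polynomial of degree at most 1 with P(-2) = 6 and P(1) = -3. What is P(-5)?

15

Using the Lagrange interpolation formula with nodes -2, 1:
  L_0(t) = (t - 1) / -3
  L_1(t) = (t + 2) / 3
Then P(t) = 6·L_0(t) - 3·L_1(t).
Expanding and collecting terms gives P(t) = -3t.
Evaluating at t = -5: P(-5) = 15.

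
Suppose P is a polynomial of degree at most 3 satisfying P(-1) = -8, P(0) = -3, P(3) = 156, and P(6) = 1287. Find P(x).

P(x) = 6x^3 - x - 3

Write P(x) = ax^3 + bx^2 + cx + d. Substituting each data point gives a linear system:
  -a + b - c + d = -8
  d = -3
  27a + 9b + 3c + d = 156
  216a + 36b + 6c + d = 1287
Solving the system yields a = 6, b = 0, c = -1, d = -3.
So P(x) = 6x^3 - x - 3.
Check: P(6) = 1287. ✓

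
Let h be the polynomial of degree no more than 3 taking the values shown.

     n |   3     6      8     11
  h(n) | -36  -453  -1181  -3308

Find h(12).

-4365

Write h(n) = an^3 + bn^2 + cn + d. Substituting each data point gives a linear system:
  27a + 9b + 3c + d = -36
  216a + 36b + 6c + d = -453
  512a + 64b + 8c + d = -1181
  1331a + 121b + 11c + d = -3308
Solving the system yields a = -3, b = 6, c = -4, d = 3.
So h(n) = -3n^3 + 6n^2 - 4n + 3.
Then h(12) = -4365.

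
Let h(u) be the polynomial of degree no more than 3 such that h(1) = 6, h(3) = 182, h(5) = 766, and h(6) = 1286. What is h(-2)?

Write h(u) = au^3 + bu^2 + cu + d. Substituting each data point gives a linear system:
  a + b + c + d = 6
  27a + 9b + 3c + d = 182
  125a + 25b + 5c + d = 766
  216a + 36b + 6c + d = 1286
Solving the system yields a = 5, b = 6, c = -1, d = -4.
So h(u) = 5u³ + 6u² - u - 4.
Then h(-2) = -18.

-18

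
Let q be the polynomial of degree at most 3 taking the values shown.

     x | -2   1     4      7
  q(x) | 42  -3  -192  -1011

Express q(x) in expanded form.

Using the Lagrange interpolation formula with nodes -2, 1, 4, 7:
  L_0(x) = (x - 1)(x - 4)(x - 7) / -162
  L_1(x) = (x + 2)(x - 4)(x - 7) / 54
  L_2(x) = (x + 2)(x - 1)(x - 7) / -54
  L_3(x) = (x + 2)(x - 1)(x - 4) / 162
Then q(x) = 42·L_0(x) - 3·L_1(x) - 192·L_2(x) - 1011·L_3(x).
Expanding and collecting terms gives q(x) = -3x^3 + x^2 - 5x + 4.
Check: q(4) = -192. ✓

q(x) = -3x^3 + x^2 - 5x + 4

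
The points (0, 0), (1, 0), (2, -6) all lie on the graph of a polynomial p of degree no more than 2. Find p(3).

-18

Forward differences of the values at s = 0, 1, 2:
  p  : 0  0  -6
  Δ  : 0  -6
  Δ^2: -6
The second differences are constant, confirming degree 2.
Interpolating (Newton forward form) and evaluating at s = 3 gives p(3) = -18.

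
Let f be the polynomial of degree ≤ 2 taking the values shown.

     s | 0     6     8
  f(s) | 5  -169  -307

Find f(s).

Write f(s) = as^2 + bs + c. Substituting each data point gives a linear system:
  c = 5
  36a + 6b + c = -169
  64a + 8b + c = -307
Solving the system yields a = -5, b = 1, c = 5.
So f(s) = -5s^2 + s + 5.
Check: f(8) = -307. ✓

f(s) = -5s^2 + s + 5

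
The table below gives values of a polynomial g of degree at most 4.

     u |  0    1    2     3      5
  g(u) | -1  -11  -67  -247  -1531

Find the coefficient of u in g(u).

-1

Write g(u) = au^4 + bu^3 + cu^2 + du + e. Substituting each data point gives a linear system:
  e = -1
  a + b + c + d + e = -11
  16a + 8b + 4c + 2d + e = -67
  81a + 27b + 9c + 3d + e = -247
  625a + 125b + 25c + 5d + e = -1531
Solving the system yields a = -2, b = -1, c = -6, d = -1, e = -1.
So g(u) = -2u^4 - u^3 - 6u^2 - u - 1.
The coefficient of u is -1.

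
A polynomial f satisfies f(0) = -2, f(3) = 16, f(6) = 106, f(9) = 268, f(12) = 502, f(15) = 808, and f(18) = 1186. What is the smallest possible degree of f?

2

Forward differences of the values at s = 0, 3, 6, 9, 12, 15, 18:
  f  : -2  16  106  268  502  808  1186
  Δ  : 18  90  162  234  306  378
  Δ^2: 72  72  72  72  72
  Δ^3: 0  0  0  0
  Δ^4: 0  0  0
  Δ^5: 0  0
  Δ^6: 0
The second differences are constant (72) and nonzero, while all higher differences vanish, so the minimal degree is 2.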